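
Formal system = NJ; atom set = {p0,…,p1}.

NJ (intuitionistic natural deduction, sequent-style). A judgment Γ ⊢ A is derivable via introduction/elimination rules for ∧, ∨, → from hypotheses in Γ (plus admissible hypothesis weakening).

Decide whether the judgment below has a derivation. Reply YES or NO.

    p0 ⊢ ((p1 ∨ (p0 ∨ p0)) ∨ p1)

Derivation (root first):
[∨I₁] p0 ⊢ ((p1 ∨ (p0 ∨ p0)) ∨ p1)
  [∨I₂] p0 ⊢ (p1 ∨ (p0 ∨ p0))
    [∨I₂] p0 ⊢ (p0 ∨ p0)
      [Ax] p0 ⊢ p0

Result: YES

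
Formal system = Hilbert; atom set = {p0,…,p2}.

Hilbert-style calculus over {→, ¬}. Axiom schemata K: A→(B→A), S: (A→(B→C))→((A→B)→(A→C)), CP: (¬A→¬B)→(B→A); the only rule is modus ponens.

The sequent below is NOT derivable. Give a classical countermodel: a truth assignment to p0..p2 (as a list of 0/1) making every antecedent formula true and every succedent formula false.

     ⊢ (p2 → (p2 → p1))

Truth-table refutation:
  v=000: Γ:[] Δ:[(p2 → (p2 → p1))=T] refutes=False
  v=001: Γ:[] Δ:[(p2 → (p2 → p1))=F] refutes=True  ← countermodel

Result: [0, 0, 1]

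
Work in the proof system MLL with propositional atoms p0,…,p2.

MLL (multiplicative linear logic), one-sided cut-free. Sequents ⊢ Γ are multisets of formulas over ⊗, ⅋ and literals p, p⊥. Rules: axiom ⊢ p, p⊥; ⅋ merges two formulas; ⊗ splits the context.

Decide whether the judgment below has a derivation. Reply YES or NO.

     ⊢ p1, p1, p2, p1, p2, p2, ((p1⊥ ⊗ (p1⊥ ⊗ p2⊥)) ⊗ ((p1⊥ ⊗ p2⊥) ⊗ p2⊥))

Derivation (root first):
[⊗]  ⊢ p1, p1, p2, p1, p2, p2, ((p1⊥ ⊗ (p1⊥ ⊗ p2⊥)) ⊗ ((p1⊥ ⊗ p2⊥) ⊗ p2⊥))
  [⊗]  ⊢ p1, p1, p2, (p1⊥ ⊗ (p1⊥ ⊗ p2⊥))
    [Ax]  ⊢ p1, p1⊥
    [⊗]  ⊢ p1, p2, (p1⊥ ⊗ p2⊥)
      [Ax]  ⊢ p1, p1⊥
      [Ax]  ⊢ p2, p2⊥
  [⊗]  ⊢ p1, p2, p2, ((p1⊥ ⊗ p2⊥) ⊗ p2⊥)
    [⊗]  ⊢ p1, p2, (p1⊥ ⊗ p2⊥)
      [Ax]  ⊢ p1, p1⊥
      [Ax]  ⊢ p2, p2⊥
    [Ax]  ⊢ p2, p2⊥

Result: YES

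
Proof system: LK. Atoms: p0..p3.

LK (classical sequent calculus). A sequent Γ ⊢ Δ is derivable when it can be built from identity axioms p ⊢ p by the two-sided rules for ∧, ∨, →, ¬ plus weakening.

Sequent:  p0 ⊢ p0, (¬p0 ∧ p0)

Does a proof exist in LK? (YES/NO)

Derivation trace:
[∧R] p0 ⊢ p0, (¬p0 ∧ p0)
  [¬R]  ⊢ p0, ¬p0
    [Ax] p0 ⊢ p0
  [Ax] p0 ⊢ p0

Result: YES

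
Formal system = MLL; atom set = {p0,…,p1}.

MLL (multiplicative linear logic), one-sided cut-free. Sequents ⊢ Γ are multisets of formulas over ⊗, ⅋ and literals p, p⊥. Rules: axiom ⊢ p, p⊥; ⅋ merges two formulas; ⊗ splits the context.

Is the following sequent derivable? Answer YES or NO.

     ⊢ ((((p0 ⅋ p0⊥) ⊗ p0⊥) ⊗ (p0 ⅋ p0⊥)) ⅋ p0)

Derivation trace:
[⅋]  ⊢ ((((p0 ⅋ p0⊥) ⊗ p0⊥) ⊗ (p0 ⅋ p0⊥)) ⅋ p0)
  [⊗]  ⊢ p0, (((p0 ⅋ p0⊥) ⊗ p0⊥) ⊗ (p0 ⅋ p0⊥))
    [⊗]  ⊢ p0, ((p0 ⅋ p0⊥) ⊗ p0⊥)
      [⅋]  ⊢ (p0 ⅋ p0⊥)
        [Ax]  ⊢ p0, p0⊥
      [Ax]  ⊢ p0, p0⊥
    [⅋]  ⊢ (p0 ⅋ p0⊥)
      [Ax]  ⊢ p0, p0⊥

Result: YES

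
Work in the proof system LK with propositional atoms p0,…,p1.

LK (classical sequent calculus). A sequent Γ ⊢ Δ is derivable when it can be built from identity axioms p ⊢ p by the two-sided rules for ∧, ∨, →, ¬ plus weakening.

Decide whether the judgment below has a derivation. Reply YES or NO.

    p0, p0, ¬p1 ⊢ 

Truth-table refutation:
  v=00: Γ:[p0=F, p0=F, ¬p1=T] Δ:[] refutes=False
  v=01: Γ:[p0=F, p0=F, ¬p1=F] Δ:[] refutes=False
  v=10: Γ:[p0=T, p0=T, ¬p1=T] Δ:[] refutes=True  ← countermodel

Result: NO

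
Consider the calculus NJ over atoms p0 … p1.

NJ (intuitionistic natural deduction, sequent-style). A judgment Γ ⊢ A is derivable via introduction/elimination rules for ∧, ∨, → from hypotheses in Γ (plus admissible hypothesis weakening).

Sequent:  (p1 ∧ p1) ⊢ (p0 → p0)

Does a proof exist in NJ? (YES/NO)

Derivation trace:
[Wk] (p1 ∧ p1) ⊢ (p0 → p0)
  [→I]  ⊢ (p0 → p0)
    [Ax] p0 ⊢ p0

Result: YES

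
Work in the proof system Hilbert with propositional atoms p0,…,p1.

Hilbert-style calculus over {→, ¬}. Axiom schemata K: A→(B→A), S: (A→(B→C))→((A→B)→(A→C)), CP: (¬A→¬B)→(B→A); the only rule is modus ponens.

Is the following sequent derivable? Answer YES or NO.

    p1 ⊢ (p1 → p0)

Enumerate valuations to refute Γ ⊢ Δ:
  v=00: Γ:[p1=F] Δ:[(p1 → p0)=T] refutes=False
  v=01: Γ:[p1=T] Δ:[(p1 → p0)=F] refutes=True  ← countermodel

Result: NO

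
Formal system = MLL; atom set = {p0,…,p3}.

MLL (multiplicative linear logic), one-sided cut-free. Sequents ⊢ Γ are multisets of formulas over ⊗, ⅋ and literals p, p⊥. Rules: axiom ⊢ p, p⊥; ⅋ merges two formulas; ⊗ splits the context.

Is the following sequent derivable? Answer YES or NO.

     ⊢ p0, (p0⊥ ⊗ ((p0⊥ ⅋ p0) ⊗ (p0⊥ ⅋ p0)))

Proof tree:
[⊗]  ⊢ p0, (p0⊥ ⊗ ((p0⊥ ⅋ p0) ⊗ (p0⊥ ⅋ p0)))
  [Ax]  ⊢ p0, p0⊥
  [⊗]  ⊢ ((p0⊥ ⅋ p0) ⊗ (p0⊥ ⅋ p0))
    [⅋]  ⊢ (p0⊥ ⅋ p0)
      [Ax]  ⊢ p0, p0⊥
    [⅋]  ⊢ (p0⊥ ⅋ p0)
      [Ax]  ⊢ p0, p0⊥

Result: YES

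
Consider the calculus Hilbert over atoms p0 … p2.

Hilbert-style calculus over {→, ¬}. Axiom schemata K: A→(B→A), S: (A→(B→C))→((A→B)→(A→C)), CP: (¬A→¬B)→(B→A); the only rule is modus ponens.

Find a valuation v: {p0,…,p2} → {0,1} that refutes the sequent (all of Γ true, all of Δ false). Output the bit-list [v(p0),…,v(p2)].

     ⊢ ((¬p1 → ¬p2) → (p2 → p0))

Enumerate valuations to refute Γ ⊢ Δ:
  v=000: Γ:[] Δ:[((¬p1 → ¬p2) → (p2 → p0))=T] refutes=False
  v=001: Γ:[] Δ:[((¬p1 → ¬p2) → (p2 → p0))=T] refutes=False
  v=010: Γ:[] Δ:[((¬p1 → ¬p2) → (p2 → p0))=T] refutes=False
  v=011: Γ:[] Δ:[((¬p1 → ¬p2) → (p2 → p0))=F] refutes=True  ← countermodel

Result: [0, 1, 1]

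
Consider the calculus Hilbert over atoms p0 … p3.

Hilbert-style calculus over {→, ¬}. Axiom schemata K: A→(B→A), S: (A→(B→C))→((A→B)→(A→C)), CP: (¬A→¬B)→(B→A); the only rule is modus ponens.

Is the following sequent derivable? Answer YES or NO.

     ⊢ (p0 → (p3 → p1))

Truth-table refutation:
  v=0000: Γ:[] Δ:[(p0 → (p3 → p1))=T] refutes=False
  v=0001: Γ:[] Δ:[(p0 → (p3 → p1))=T] refutes=False
  v=0010: Γ:[] Δ:[(p0 → (p3 → p1))=T] refutes=False
  v=0011: Γ:[] Δ:[(p0 → (p3 → p1))=T] refutes=False
  v=0100: Γ:[] Δ:[(p0 → (p3 → p1))=T] refutes=False
  v=0101: Γ:[] Δ:[(p0 → (p3 → p1))=T] refutes=False
  v=0110: Γ:[] Δ:[(p0 → (p3 → p1))=T] refutes=False
  v=0111: Γ:[] Δ:[(p0 → (p3 → p1))=T] refutes=False
  v=1000: Γ:[] Δ:[(p0 → (p3 → p1))=T] refutes=False
  v=1001: Γ:[] Δ:[(p0 → (p3 → p1))=F] refutes=True  ← countermodel

Result: NO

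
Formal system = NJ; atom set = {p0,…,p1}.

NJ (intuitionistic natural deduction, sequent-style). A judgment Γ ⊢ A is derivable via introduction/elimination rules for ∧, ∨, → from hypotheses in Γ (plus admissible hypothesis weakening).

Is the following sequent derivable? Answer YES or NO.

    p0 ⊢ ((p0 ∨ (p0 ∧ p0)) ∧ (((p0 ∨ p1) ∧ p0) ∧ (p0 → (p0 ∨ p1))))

Derivation trace:
[∧I] p0 ⊢ ((p0 ∨ (p0 ∧ p0)) ∧ (((p0 ∨ p1) ∧ p0) ∧ (p0 → (p0 ∨ p1))))
  [∨I₂] p0 ⊢ (p0 ∨ (p0 ∧ p0))
    [∧I] p0 ⊢ (p0 ∧ p0)
      [Ax] p0 ⊢ p0
      [Ax] p0 ⊢ p0
  [∧I] p0 ⊢ (((p0 ∨ p1) ∧ p0) ∧ (p0 → (p0 ∨ p1)))
    [∧I] p0 ⊢ ((p0 ∨ p1) ∧ p0)
      [∨I₁] p0 ⊢ (p0 ∨ p1)
        [Ax] p0 ⊢ p0
      [Ax] p0 ⊢ p0
    [→I]  ⊢ (p0 → (p0 ∨ p1))
      [∨I₁] p0 ⊢ (p0 ∨ p1)
        [Ax] p0 ⊢ p0

Result: YES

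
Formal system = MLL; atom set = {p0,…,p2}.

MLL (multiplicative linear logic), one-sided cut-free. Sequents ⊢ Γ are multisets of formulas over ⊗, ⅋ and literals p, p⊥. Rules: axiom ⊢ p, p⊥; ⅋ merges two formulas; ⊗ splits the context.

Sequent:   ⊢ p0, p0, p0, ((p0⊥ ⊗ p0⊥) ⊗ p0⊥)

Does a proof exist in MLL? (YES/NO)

Proof tree:
[⊗]  ⊢ p0, p0, p0, ((p0⊥ ⊗ p0⊥) ⊗ p0⊥)
  [⊗]  ⊢ p0, p0, (p0⊥ ⊗ p0⊥)
    [Ax]  ⊢ p0, p0⊥
    [Ax]  ⊢ p0, p0⊥
  [Ax]  ⊢ p0, p0⊥

Result: YES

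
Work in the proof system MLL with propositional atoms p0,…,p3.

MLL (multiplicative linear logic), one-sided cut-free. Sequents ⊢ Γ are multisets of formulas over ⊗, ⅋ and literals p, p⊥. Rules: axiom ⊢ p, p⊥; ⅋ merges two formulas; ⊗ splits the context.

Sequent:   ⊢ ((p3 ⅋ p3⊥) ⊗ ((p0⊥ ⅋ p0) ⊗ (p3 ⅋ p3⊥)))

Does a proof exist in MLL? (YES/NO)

Derivation (root first):
[⊗]  ⊢ ((p3 ⅋ p3⊥) ⊗ ((p0⊥ ⅋ p0) ⊗ (p3 ⅋ p3⊥)))
  [⅋]  ⊢ (p3 ⅋ p3⊥)
    [Ax]  ⊢ p3, p3⊥
  [⊗]  ⊢ ((p0⊥ ⅋ p0) ⊗ (p3 ⅋ p3⊥))
    [⅋]  ⊢ (p0⊥ ⅋ p0)
      [Ax]  ⊢ p0, p0⊥
    [⅋]  ⊢ (p3 ⅋ p3⊥)
      [Ax]  ⊢ p3, p3⊥

Result: YES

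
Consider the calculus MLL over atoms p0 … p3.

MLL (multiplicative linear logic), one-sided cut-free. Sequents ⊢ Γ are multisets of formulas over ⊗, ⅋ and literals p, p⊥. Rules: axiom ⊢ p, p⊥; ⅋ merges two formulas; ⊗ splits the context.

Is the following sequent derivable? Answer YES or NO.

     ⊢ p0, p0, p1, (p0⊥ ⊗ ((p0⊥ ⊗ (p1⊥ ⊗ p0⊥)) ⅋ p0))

Proof tree:
[⊗]  ⊢ p0, p0, p1, (p0⊥ ⊗ ((p0⊥ ⊗ (p1⊥ ⊗ p0⊥)) ⅋ p0))
  [Ax]  ⊢ p0, p0⊥
  [⅋]  ⊢ p0, p1, ((p0⊥ ⊗ (p1⊥ ⊗ p0⊥)) ⅋ p0)
    [⊗]  ⊢ p0, p1, p0, (p0⊥ ⊗ (p1⊥ ⊗ p0⊥))
      [Ax]  ⊢ p0, p0⊥
      [⊗]  ⊢ p1, p0, (p1⊥ ⊗ p0⊥)
        [Ax]  ⊢ p1, p1⊥
        [Ax]  ⊢ p0, p0⊥

Result: YES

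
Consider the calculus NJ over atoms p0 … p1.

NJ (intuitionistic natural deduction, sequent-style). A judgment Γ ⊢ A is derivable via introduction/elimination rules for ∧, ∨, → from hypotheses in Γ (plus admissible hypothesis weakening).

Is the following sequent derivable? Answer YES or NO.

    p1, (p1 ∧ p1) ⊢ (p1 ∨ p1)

Derivation (root first):
[Wk] p1, (p1 ∧ p1) ⊢ (p1 ∨ p1)
  [∨I₂] p1 ⊢ (p1 ∨ p1)
    [Ax] p1 ⊢ p1

Result: YES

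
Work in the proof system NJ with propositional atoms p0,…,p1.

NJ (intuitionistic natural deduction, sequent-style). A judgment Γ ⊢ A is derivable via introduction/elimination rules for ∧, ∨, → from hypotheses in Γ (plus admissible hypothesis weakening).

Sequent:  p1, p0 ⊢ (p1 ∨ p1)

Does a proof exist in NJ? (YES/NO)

Derivation (root first):
[∨I₂] p1, p0 ⊢ (p1 ∨ p1)
  [Wk] p1, p0 ⊢ p1
    [Ax] p1 ⊢ p1

Result: YES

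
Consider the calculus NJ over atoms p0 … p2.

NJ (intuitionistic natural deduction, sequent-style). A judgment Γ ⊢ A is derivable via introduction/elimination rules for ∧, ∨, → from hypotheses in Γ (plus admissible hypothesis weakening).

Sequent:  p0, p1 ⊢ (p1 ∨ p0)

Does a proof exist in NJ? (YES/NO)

Proof tree:
[∨I₂] p0, p1 ⊢ (p1 ∨ p0)
  [Wk] p0, p1 ⊢ p0
    [Ax] p0 ⊢ p0

Result: YES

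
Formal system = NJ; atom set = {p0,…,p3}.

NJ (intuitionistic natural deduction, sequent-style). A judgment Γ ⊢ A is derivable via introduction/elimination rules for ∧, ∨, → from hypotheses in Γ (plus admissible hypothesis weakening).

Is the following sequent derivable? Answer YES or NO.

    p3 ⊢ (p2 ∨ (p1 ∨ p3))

Proof tree:
[∨I₂] p3 ⊢ (p2 ∨ (p1 ∨ p3))
  [∨I₂] p3 ⊢ (p1 ∨ p3)
    [Ax] p3 ⊢ p3

Result: YES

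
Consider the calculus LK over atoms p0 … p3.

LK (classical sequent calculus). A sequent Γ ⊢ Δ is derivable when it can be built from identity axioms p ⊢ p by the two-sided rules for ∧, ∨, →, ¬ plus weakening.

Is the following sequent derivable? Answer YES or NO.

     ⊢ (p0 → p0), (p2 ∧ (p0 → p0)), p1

Derivation trace:
[WR]  ⊢ (p0 → p0), (p2 ∧ (p0 → p0)), p1
  [∧R]  ⊢ (p0 → p0), (p2 ∧ (p0 → p0))
    [WR]  ⊢ (p0 → p0), p2
      [→R]  ⊢ (p0 → p0)
        [Ax] p0 ⊢ p0
    [→R]  ⊢ (p0 → p0)
      [Ax] p0 ⊢ p0

Result: YES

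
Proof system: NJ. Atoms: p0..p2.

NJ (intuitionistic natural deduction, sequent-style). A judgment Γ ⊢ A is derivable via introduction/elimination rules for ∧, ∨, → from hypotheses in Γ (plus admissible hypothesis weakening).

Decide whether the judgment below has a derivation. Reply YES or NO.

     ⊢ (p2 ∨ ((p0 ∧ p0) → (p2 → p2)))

Proof tree:
[∨I₂]  ⊢ (p2 ∨ ((p0 ∧ p0) → (p2 → p2)))
  [→I]  ⊢ ((p0 ∧ p0) → (p2 → p2))
    [Wk] (p0 ∧ p0) ⊢ (p2 → p2)
      [→I]  ⊢ (p2 → p2)
        [Ax] p2 ⊢ p2

Result: YES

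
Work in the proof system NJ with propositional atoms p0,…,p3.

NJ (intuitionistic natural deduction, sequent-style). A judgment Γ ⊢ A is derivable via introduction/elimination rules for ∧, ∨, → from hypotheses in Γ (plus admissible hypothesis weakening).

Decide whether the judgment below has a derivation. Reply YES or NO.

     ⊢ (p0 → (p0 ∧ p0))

Derivation trace:
[→I]  ⊢ (p0 → (p0 ∧ p0))
  [∧I] p0 ⊢ (p0 ∧ p0)
    [Ax] p0 ⊢ p0
    [Ax] p0 ⊢ p0

Result: YES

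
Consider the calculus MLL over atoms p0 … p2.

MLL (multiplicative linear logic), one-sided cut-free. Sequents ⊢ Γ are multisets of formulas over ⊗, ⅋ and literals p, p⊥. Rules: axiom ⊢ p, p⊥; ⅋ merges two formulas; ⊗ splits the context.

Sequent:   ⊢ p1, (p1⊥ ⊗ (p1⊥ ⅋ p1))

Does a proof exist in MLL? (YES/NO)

Derivation (root first):
[⊗]  ⊢ p1, (p1⊥ ⊗ (p1⊥ ⅋ p1))
  [Ax]  ⊢ p1, p1⊥
  [⅋]  ⊢ (p1⊥ ⅋ p1)
    [Ax]  ⊢ p1, p1⊥

Result: YES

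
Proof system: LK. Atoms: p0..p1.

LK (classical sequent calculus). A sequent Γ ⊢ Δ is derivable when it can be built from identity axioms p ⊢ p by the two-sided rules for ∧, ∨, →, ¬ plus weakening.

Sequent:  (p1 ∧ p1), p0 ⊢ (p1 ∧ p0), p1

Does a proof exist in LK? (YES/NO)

Derivation trace:
[WR] (p1 ∧ p1), p0 ⊢ (p1 ∧ p0), p1
  [∧R] (p1 ∧ p1), p0 ⊢ (p1 ∧ p0)
    [∧L] (p1 ∧ p1) ⊢ p1
      [WL] p1, p1 ⊢ p1
        [Ax] p1 ⊢ p1
    [Ax] p0 ⊢ p0

Result: YES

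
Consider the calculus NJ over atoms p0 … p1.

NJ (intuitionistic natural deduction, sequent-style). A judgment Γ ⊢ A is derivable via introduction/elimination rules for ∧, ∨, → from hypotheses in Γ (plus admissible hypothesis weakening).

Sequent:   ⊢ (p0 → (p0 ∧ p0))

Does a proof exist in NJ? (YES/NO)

Derivation trace:
[→I]  ⊢ (p0 → (p0 ∧ p0))
  [∧I] p0 ⊢ (p0 ∧ p0)
    [Ax] p0 ⊢ p0
    [Ax] p0 ⊢ p0

Result: YES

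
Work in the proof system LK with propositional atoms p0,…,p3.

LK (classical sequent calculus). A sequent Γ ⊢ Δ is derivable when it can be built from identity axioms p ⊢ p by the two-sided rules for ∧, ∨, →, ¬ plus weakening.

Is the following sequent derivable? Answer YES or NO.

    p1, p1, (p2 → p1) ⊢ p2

Truth-table refutation:
  v=0000: Γ:[p1=F, p1=F, (p2 → p1)=T] Δ:[p2=F] refutes=False
  v=0001: Γ:[p1=F, p1=F, (p2 → p1)=T] Δ:[p2=F] refutes=False
  v=0010: Γ:[p1=F, p1=F, (p2 → p1)=F] Δ:[p2=T] refutes=False
  v=0011: Γ:[p1=F, p1=F, (p2 → p1)=F] Δ:[p2=T] refutes=False
  v=0100: Γ:[p1=T, p1=T, (p2 → p1)=T] Δ:[p2=F] refutes=True  ← countermodel

Result: NO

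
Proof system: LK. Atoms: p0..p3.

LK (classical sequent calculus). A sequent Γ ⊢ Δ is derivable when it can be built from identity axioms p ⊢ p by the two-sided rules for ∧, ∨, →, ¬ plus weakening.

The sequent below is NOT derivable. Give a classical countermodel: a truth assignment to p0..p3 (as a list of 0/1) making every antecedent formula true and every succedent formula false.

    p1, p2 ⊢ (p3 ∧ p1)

Enumerate valuations to refute Γ ⊢ Δ:
  v=0000: Γ:[p1=F, p2=F] Δ:[(p3 ∧ p1)=F] refutes=False
  v=0001: Γ:[p1=F, p2=F] Δ:[(p3 ∧ p1)=F] refutes=False
  v=0010: Γ:[p1=F, p2=T] Δ:[(p3 ∧ p1)=F] refutes=False
  v=0011: Γ:[p1=F, p2=T] Δ:[(p3 ∧ p1)=F] refutes=False
  v=0100: Γ:[p1=T, p2=F] Δ:[(p3 ∧ p1)=F] refutes=False
  v=0101: Γ:[p1=T, p2=F] Δ:[(p3 ∧ p1)=T] refutes=False
  v=0110: Γ:[p1=T, p2=T] Δ:[(p3 ∧ p1)=F] refutes=True  ← countermodel

Result: [0, 1, 1, 0]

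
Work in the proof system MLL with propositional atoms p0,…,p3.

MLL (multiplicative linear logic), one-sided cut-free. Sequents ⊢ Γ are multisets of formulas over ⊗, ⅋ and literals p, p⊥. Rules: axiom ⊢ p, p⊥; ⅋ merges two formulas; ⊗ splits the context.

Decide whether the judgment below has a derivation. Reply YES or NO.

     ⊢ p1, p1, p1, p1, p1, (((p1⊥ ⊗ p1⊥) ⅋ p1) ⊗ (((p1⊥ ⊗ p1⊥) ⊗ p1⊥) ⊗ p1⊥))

Proof tree:
[⊗]  ⊢ p1, p1, p1, p1, p1, (((p1⊥ ⊗ p1⊥) ⅋ p1) ⊗ (((p1⊥ ⊗ p1⊥) ⊗ p1⊥) ⊗ p1⊥))
  [⅋]  ⊢ p1, ((p1⊥ ⊗ p1⊥) ⅋ p1)
    [⊗]  ⊢ p1, p1, (p1⊥ ⊗ p1⊥)
      [Ax]  ⊢ p1, p1⊥
      [Ax]  ⊢ p1, p1⊥
  [⊗]  ⊢ p1, p1, p1, p1, (((p1⊥ ⊗ p1⊥) ⊗ p1⊥) ⊗ p1⊥)
    [⊗]  ⊢ p1, p1, p1, ((p1⊥ ⊗ p1⊥) ⊗ p1⊥)
      [⊗]  ⊢ p1, p1, (p1⊥ ⊗ p1⊥)
        [Ax]  ⊢ p1, p1⊥
        [Ax]  ⊢ p1, p1⊥
      [Ax]  ⊢ p1, p1⊥
    [Ax]  ⊢ p1, p1⊥

Result: YES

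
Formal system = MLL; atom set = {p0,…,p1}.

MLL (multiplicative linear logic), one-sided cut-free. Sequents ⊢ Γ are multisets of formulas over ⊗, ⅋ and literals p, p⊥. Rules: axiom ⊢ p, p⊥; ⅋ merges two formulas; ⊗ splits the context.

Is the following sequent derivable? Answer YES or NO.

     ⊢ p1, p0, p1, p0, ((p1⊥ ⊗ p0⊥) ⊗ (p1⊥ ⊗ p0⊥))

Derivation (root first):
[⊗]  ⊢ p1, p0, p1, p0, ((p1⊥ ⊗ p0⊥) ⊗ (p1⊥ ⊗ p0⊥))
  [⊗]  ⊢ p1, p0, (p1⊥ ⊗ p0⊥)
    [Ax]  ⊢ p1, p1⊥
    [Ax]  ⊢ p0, p0⊥
  [⊗]  ⊢ p1, p0, (p1⊥ ⊗ p0⊥)
    [Ax]  ⊢ p1, p1⊥
    [Ax]  ⊢ p0, p0⊥

Result: YES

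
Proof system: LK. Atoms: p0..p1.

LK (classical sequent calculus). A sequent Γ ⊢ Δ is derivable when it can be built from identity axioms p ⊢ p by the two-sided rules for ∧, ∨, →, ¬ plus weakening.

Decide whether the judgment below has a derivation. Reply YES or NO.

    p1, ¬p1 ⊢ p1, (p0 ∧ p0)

Proof tree:
[∧R] p1, ¬p1 ⊢ p1, (p0 ∧ p0)
  [WR] p1 ⊢ p1, p0
    [Ax] p1 ⊢ p1
  [¬L] p1, ¬p1 ⊢ p0
    [WR] p1 ⊢ p1, p0
      [Ax] p1 ⊢ p1

Result: YES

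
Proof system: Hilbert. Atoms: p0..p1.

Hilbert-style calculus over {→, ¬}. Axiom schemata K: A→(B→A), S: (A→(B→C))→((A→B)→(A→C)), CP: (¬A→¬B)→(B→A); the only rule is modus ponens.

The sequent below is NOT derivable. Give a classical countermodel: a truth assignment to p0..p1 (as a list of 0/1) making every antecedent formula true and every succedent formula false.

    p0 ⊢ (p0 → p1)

Search for a countermodel by truth-table:
  v=00: Γ:[p0=F] Δ:[(p0 → p1)=T] refutes=False
  v=01: Γ:[p0=F] Δ:[(p0 → p1)=T] refutes=False
  v=10: Γ:[p0=T] Δ:[(p0 → p1)=F] refutes=True  ← countermodel

Result: [1, 0]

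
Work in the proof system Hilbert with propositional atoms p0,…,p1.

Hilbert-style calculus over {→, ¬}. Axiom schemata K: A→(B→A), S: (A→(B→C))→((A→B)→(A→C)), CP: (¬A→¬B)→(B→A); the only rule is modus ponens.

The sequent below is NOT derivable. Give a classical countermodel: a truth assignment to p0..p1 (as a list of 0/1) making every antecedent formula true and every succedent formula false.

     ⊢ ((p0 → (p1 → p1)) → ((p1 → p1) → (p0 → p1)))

Search for a countermodel by truth-table:
  v=00: Γ:[] Δ:[((p0 → (p1 → p1)) → ((p1 → p1) → (p0 → p1)))=T] refutes=False
  v=01: Γ:[] Δ:[((p0 → (p1 → p1)) → ((p1 → p1) → (p0 → p1)))=T] refutes=False
  v=10: Γ:[] Δ:[((p0 → (p1 → p1)) → ((p1 → p1) → (p0 → p1)))=F] refutes=True  ← countermodel

Result: [1, 0]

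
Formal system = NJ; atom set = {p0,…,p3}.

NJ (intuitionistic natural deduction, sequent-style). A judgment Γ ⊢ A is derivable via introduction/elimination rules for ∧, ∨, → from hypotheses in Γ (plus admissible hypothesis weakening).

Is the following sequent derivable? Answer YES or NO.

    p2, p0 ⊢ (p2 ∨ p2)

Proof tree:
[→E] p2, p0 ⊢ (p2 ∨ p2)
  [Wk] p2 ⊢ (p2 → (p2 ∨ p2))
    [→I]  ⊢ (p2 → (p2 ∨ p2))
      [∨I₁] p2 ⊢ (p2 ∨ p2)
        [Ax] p2 ⊢ p2
  [Wk] p2, p0 ⊢ p2
    [Ax] p2 ⊢ p2

Result: YES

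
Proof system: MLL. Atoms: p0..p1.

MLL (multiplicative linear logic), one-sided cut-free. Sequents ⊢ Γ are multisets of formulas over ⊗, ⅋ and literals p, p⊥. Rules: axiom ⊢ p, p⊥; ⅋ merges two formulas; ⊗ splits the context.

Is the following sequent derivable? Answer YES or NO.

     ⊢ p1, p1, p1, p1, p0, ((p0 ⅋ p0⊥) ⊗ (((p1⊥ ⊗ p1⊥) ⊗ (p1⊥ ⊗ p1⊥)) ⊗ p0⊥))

Derivation trace:
[⊗]  ⊢ p1, p1, p1, p1, p0, ((p0 ⅋ p0⊥) ⊗ (((p1⊥ ⊗ p1⊥) ⊗ (p1⊥ ⊗ p1⊥)) ⊗ p0⊥))
  [⅋]  ⊢ (p0 ⅋ p0⊥)
    [Ax]  ⊢ p0, p0⊥
  [⊗]  ⊢ p1, p1, p1, p1, p0, (((p1⊥ ⊗ p1⊥) ⊗ (p1⊥ ⊗ p1⊥)) ⊗ p0⊥)
    [⊗]  ⊢ p1, p1, p1, p1, ((p1⊥ ⊗ p1⊥) ⊗ (p1⊥ ⊗ p1⊥))
      [⊗]  ⊢ p1, p1, (p1⊥ ⊗ p1⊥)
        [Ax]  ⊢ p1, p1⊥
        [Ax]  ⊢ p1, p1⊥
      [⊗]  ⊢ p1, p1, (p1⊥ ⊗ p1⊥)
        [Ax]  ⊢ p1, p1⊥
        [Ax]  ⊢ p1, p1⊥
    [Ax]  ⊢ p0, p0⊥

Result: YES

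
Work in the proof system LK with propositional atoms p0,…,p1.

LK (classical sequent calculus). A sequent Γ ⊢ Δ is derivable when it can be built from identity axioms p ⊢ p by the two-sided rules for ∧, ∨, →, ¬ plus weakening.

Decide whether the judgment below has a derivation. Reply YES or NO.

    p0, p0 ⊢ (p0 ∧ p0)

Proof tree:
[WL] p0, p0 ⊢ (p0 ∧ p0)
  [∧R] p0 ⊢ (p0 ∧ p0)
    [Ax] p0 ⊢ p0
    [Ax] p0 ⊢ p0

Result: YES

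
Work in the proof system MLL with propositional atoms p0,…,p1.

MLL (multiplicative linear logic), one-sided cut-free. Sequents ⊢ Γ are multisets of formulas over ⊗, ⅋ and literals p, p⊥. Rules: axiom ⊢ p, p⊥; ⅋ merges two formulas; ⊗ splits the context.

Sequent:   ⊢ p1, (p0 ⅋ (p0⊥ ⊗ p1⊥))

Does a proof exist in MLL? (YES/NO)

Proof tree:
[⅋]  ⊢ p1, (p0 ⅋ (p0⊥ ⊗ p1⊥))
  [⊗]  ⊢ p0, p1, (p0⊥ ⊗ p1⊥)
    [Ax]  ⊢ p0, p0⊥
    [Ax]  ⊢ p1, p1⊥

Result: YES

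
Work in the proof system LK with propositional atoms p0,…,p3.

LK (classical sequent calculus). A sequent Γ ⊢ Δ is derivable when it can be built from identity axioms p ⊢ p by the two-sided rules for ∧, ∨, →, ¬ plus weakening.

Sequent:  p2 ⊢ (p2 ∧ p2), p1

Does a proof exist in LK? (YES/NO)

Derivation (root first):
[WR] p2 ⊢ (p2 ∧ p2), p1
  [∧R] p2 ⊢ (p2 ∧ p2)
    [Ax] p2 ⊢ p2
    [Ax] p2 ⊢ p2

Result: YES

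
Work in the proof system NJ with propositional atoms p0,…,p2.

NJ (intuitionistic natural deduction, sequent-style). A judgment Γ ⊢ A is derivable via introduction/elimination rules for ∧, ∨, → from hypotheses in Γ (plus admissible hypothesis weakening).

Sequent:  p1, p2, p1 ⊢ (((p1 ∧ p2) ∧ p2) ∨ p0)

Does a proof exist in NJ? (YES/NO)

Derivation trace:
[Wk] p1, p2, p1 ⊢ (((p1 ∧ p2) ∧ p2) ∨ p0)
  [∨I₁] p1, p2 ⊢ (((p1 ∧ p2) ∧ p2) ∨ p0)
    [∧I] p1, p2 ⊢ ((p1 ∧ p2) ∧ p2)
      [∧I] p1, p2 ⊢ (p1 ∧ p2)
        [Ax] p1 ⊢ p1
        [Ax] p2 ⊢ p2
      [Ax] p2 ⊢ p2

Result: YES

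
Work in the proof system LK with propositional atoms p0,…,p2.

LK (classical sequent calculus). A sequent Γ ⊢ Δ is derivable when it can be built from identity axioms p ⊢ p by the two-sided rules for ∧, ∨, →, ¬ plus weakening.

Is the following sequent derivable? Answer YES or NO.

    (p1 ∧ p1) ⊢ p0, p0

Search for a countermodel by truth-table:
  v=000: Γ:[(p1 ∧ p1)=F] Δ:[p0=F, p0=F] refutes=False
  v=001: Γ:[(p1 ∧ p1)=F] Δ:[p0=F, p0=F] refutes=False
  v=010: Γ:[(p1 ∧ p1)=T] Δ:[p0=F, p0=F] refutes=True  ← countermodel

Result: NO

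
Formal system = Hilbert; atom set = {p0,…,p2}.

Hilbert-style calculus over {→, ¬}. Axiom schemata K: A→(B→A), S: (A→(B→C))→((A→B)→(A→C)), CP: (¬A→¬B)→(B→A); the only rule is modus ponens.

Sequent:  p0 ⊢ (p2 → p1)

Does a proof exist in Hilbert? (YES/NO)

Search for a countermodel by truth-table:
  v=000: Γ:[p0=F] Δ:[(p2 → p1)=T] refutes=False
  v=001: Γ:[p0=F] Δ:[(p2 → p1)=F] refutes=False
  v=010: Γ:[p0=F] Δ:[(p2 → p1)=T] refutes=False
  v=011: Γ:[p0=F] Δ:[(p2 → p1)=T] refutes=False
  v=100: Γ:[p0=T] Δ:[(p2 → p1)=T] refutes=False
  v=101: Γ:[p0=T] Δ:[(p2 → p1)=F] refutes=True  ← countermodel

Result: NO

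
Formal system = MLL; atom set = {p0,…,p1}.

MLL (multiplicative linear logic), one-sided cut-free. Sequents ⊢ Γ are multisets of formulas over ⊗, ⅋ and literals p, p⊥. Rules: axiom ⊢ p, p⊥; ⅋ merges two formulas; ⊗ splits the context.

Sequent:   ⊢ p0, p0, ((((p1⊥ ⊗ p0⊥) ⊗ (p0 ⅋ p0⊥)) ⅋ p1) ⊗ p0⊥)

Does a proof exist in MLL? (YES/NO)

Derivation trace:
[⊗]  ⊢ p0, p0, ((((p1⊥ ⊗ p0⊥) ⊗ (p0 ⅋ p0⊥)) ⅋ p1) ⊗ p0⊥)
  [⅋]  ⊢ p0, (((p1⊥ ⊗ p0⊥) ⊗ (p0 ⅋ p0⊥)) ⅋ p1)
    [⊗]  ⊢ p1, p0, ((p1⊥ ⊗ p0⊥) ⊗ (p0 ⅋ p0⊥))
      [⊗]  ⊢ p1, p0, (p1⊥ ⊗ p0⊥)
        [Ax]  ⊢ p1, p1⊥
        [Ax]  ⊢ p0, p0⊥
      [⅋]  ⊢ (p0 ⅋ p0⊥)
        [Ax]  ⊢ p0, p0⊥
  [Ax]  ⊢ p0, p0⊥

Result: YES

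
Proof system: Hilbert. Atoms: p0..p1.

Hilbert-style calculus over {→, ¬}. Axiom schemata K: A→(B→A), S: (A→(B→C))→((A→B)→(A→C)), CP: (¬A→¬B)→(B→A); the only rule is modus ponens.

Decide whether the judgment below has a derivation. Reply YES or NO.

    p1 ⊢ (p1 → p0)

Enumerate valuations to refute Γ ⊢ Δ:
  v=00: Γ:[p1=F] Δ:[(p1 → p0)=T] refutes=False
  v=01: Γ:[p1=T] Δ:[(p1 → p0)=F] refutes=True  ← countermodel

Result: NO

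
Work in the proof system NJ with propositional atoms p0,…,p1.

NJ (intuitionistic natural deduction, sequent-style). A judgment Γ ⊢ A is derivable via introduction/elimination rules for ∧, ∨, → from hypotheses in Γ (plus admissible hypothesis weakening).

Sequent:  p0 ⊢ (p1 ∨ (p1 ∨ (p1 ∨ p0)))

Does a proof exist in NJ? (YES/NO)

Proof tree:
[∨I₂] p0 ⊢ (p1 ∨ (p1 ∨ (p1 ∨ p0)))
  [∨I₂] p0 ⊢ (p1 ∨ (p1 ∨ p0))
    [∨I₂] p0 ⊢ (p1 ∨ p0)
      [Ax] p0 ⊢ p0

Result: YES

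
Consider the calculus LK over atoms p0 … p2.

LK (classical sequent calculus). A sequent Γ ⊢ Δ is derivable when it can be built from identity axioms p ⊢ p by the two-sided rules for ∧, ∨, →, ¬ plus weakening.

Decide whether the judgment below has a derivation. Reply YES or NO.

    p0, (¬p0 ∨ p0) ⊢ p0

Derivation (root first):
[∨L] p0, (¬p0 ∨ p0) ⊢ p0
  [¬L] p0, ¬p0 ⊢ 
    [Ax] p0 ⊢ p0
  [Ax] p0 ⊢ p0

Result: YES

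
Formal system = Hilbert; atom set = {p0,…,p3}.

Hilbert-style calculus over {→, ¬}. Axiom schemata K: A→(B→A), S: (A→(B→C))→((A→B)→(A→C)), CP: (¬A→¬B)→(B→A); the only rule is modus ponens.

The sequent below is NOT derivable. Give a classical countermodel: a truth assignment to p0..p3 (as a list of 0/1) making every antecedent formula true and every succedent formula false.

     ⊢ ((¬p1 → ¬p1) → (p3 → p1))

Search for a countermodel by truth-table:
  v=0000: Γ:[] Δ:[((¬p1 → ¬p1) → (p3 → p1))=T] refutes=False
  v=0001: Γ:[] Δ:[((¬p1 → ¬p1) → (p3 → p1))=F] refutes=True  ← countermodel

Result: [0, 0, 0, 1]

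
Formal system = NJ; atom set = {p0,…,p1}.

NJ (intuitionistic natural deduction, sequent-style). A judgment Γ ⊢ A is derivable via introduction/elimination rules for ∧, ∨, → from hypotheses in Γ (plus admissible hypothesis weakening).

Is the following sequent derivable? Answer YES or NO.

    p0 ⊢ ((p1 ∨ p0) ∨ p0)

Derivation trace:
[∨I₁] p0 ⊢ ((p1 ∨ p0) ∨ p0)
  [∨I₂] p0 ⊢ (p1 ∨ p0)
    [Ax] p0 ⊢ p0

Result: YES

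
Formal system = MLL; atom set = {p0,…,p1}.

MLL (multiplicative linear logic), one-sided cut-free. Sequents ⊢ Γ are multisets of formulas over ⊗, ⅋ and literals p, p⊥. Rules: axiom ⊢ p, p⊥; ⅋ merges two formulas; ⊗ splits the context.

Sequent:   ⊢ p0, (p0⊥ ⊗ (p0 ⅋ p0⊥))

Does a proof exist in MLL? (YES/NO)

Derivation (root first):
[⊗]  ⊢ p0, (p0⊥ ⊗ (p0 ⅋ p0⊥))
  [Ax]  ⊢ p0, p0⊥
  [⅋]  ⊢ (p0 ⅋ p0⊥)
    [Ax]  ⊢ p0, p0⊥

Result: YES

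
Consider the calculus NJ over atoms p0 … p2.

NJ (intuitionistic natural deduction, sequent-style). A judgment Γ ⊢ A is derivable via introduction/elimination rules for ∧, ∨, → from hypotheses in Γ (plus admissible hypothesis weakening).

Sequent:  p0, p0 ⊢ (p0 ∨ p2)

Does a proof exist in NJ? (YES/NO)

Derivation (root first):
[∨I₁] p0, p0 ⊢ (p0 ∨ p2)
  [Wk] p0, p0 ⊢ p0
    [Ax] p0 ⊢ p0

Result: YES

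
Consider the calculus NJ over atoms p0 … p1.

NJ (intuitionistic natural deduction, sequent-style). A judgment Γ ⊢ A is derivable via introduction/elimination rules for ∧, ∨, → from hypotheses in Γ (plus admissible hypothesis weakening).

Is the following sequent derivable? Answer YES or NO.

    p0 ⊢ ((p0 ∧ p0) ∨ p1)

Derivation (root first):
[∨I₁] p0 ⊢ ((p0 ∧ p0) ∨ p1)
  [∧I] p0 ⊢ (p0 ∧ p0)
    [Ax] p0 ⊢ p0
    [Ax] p0 ⊢ p0

Result: YES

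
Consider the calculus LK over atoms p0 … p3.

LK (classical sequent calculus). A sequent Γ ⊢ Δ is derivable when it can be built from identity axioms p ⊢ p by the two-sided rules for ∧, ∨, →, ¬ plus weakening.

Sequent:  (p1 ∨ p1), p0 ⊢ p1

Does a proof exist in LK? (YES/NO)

Derivation trace:
[WL] (p1 ∨ p1), p0 ⊢ p1
  [∨L] (p1 ∨ p1) ⊢ p1
    [Ax] p1 ⊢ p1
    [Ax] p1 ⊢ p1

Result: YES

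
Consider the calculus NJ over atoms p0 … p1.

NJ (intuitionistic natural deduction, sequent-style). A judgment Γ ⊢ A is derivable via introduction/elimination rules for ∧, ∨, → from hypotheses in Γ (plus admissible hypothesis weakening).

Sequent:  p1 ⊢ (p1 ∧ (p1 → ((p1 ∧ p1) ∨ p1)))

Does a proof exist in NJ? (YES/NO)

Derivation (root first):
[∧I] p1 ⊢ (p1 ∧ (p1 → ((p1 ∧ p1) ∨ p1)))
  [Ax] p1 ⊢ p1
  [→I]  ⊢ (p1 → ((p1 ∧ p1) ∨ p1))
    [∨I₁] p1 ⊢ ((p1 ∧ p1) ∨ p1)
      [∧I] p1 ⊢ (p1 ∧ p1)
        [Ax] p1 ⊢ p1
        [Ax] p1 ⊢ p1

Result: YES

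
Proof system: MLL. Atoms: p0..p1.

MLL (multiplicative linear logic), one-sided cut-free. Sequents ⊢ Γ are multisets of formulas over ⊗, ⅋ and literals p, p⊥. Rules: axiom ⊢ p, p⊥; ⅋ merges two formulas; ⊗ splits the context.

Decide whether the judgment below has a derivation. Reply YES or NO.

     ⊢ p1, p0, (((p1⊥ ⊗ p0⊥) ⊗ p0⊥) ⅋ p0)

Proof tree:
[⅋]  ⊢ p1, p0, (((p1⊥ ⊗ p0⊥) ⊗ p0⊥) ⅋ p0)
  [⊗]  ⊢ p1, p0, p0, ((p1⊥ ⊗ p0⊥) ⊗ p0⊥)
    [⊗]  ⊢ p1, p0, (p1⊥ ⊗ p0⊥)
      [Ax]  ⊢ p1, p1⊥
      [Ax]  ⊢ p0, p0⊥
    [Ax]  ⊢ p0, p0⊥

Result: YES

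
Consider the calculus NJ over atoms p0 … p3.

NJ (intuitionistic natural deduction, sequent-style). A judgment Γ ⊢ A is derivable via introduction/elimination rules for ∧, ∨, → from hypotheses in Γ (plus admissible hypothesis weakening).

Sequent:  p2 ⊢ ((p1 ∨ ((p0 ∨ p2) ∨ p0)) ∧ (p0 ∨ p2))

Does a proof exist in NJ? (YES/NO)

Derivation trace:
[∧I] p2 ⊢ ((p1 ∨ ((p0 ∨ p2) ∨ p0)) ∧ (p0 ∨ p2))
  [∨I₂] p2 ⊢ (p1 ∨ ((p0 ∨ p2) ∨ p0))
    [∨I₁] p2 ⊢ ((p0 ∨ p2) ∨ p0)
      [∨I₂] p2 ⊢ (p0 ∨ p2)
        [Ax] p2 ⊢ p2
  [∨I₂] p2 ⊢ (p0 ∨ p2)
    [Ax] p2 ⊢ p2

Result: YES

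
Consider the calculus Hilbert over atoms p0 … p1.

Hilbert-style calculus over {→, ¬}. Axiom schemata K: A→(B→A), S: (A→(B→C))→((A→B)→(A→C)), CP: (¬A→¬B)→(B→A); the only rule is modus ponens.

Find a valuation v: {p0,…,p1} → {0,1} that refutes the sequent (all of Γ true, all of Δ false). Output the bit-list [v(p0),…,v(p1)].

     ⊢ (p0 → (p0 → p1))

Enumerate valuations to refute Γ ⊢ Δ:
  v=00: Γ:[] Δ:[(p0 → (p0 → p1))=T] refutes=False
  v=01: Γ:[] Δ:[(p0 → (p0 → p1))=T] refutes=False
  v=10: Γ:[] Δ:[(p0 → (p0 → p1))=F] refutes=True  ← countermodel

Result: [1, 0]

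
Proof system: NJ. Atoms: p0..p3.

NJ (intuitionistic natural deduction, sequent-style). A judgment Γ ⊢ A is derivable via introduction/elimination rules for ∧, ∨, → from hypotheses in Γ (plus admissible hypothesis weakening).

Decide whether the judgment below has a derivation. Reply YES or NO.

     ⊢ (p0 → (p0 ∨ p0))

Proof tree:
[→I]  ⊢ (p0 → (p0 ∨ p0))
  [∨I₂] p0 ⊢ (p0 ∨ p0)
    [Ax] p0 ⊢ p0

Result: YES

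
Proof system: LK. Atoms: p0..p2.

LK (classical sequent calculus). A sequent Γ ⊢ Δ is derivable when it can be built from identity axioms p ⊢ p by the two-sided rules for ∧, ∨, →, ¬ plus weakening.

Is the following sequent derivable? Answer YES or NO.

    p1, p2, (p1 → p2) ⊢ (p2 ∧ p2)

Derivation (root first):
[∧R] p1, p2, (p1 → p2) ⊢ (p2 ∧ p2)
  [→L] p1, (p1 → p2) ⊢ p2
    [Ax] p1 ⊢ p1
    [Ax] p2 ⊢ p2
  [Ax] p2 ⊢ p2

Result: YES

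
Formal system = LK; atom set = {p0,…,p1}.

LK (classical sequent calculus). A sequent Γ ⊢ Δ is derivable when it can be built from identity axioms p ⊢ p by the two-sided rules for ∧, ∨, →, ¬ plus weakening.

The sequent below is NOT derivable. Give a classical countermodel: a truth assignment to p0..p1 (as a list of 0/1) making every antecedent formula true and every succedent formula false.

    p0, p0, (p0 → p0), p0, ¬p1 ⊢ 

Search for a countermodel by truth-table:
  v=00: Γ:[p0=F, p0=F, (p0 → p0)=T, p0=F, ¬p1=T] Δ:[] refutes=False
  v=01: Γ:[p0=F, p0=F, (p0 → p0)=T, p0=F, ¬p1=F] Δ:[] refutes=False
  v=10: Γ:[p0=T, p0=T, (p0 → p0)=T, p0=T, ¬p1=T] Δ:[] refutes=True  ← countermodel

Result: [1, 0]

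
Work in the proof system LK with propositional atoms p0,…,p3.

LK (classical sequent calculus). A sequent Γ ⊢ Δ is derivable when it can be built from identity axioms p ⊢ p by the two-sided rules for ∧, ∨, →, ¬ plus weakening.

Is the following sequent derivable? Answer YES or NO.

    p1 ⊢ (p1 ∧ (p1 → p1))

Derivation (root first):
[∧R] p1 ⊢ (p1 ∧ (p1 → p1))
  [Ax] p1 ⊢ p1
  [→R]  ⊢ (p1 → p1)
    [Ax] p1 ⊢ p1

Result: YES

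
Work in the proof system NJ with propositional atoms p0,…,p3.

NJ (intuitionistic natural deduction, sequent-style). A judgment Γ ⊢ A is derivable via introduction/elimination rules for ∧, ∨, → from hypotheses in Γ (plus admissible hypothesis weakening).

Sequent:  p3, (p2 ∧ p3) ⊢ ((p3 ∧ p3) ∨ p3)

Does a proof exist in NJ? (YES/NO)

Proof tree:
[Wk] p3, (p2 ∧ p3) ⊢ ((p3 ∧ p3) ∨ p3)
  [∨I₁] p3 ⊢ ((p3 ∧ p3) ∨ p3)
    [∧I] p3 ⊢ (p3 ∧ p3)
      [Ax] p3 ⊢ p3
      [Ax] p3 ⊢ p3

Result: YES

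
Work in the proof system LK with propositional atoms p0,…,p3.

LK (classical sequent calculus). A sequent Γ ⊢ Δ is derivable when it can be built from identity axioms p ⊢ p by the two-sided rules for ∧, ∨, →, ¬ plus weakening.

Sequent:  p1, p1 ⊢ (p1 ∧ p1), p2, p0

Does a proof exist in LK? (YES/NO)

Derivation trace:
[WL] p1, p1 ⊢ (p1 ∧ p1), p2, p0
  [WR] p1 ⊢ (p1 ∧ p1), p2, p0
    [WR] p1 ⊢ (p1 ∧ p1), p2
      [∧R] p1 ⊢ (p1 ∧ p1)
        [Ax] p1 ⊢ p1
        [Ax] p1 ⊢ p1

Result: YES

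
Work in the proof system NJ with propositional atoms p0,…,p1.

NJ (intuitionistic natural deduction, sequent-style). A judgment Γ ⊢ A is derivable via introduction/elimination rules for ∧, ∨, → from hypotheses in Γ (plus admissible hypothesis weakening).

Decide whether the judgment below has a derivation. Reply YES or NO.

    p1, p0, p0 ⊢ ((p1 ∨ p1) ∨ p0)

Derivation trace:
[∨I₁] p1, p0, p0 ⊢ ((p1 ∨ p1) ∨ p0)
  [Wk] p1, p0, p0 ⊢ (p1 ∨ p1)
    [Wk] p1, p0 ⊢ (p1 ∨ p1)
      [∨I₁] p1 ⊢ (p1 ∨ p1)
        [Ax] p1 ⊢ p1

Result: YES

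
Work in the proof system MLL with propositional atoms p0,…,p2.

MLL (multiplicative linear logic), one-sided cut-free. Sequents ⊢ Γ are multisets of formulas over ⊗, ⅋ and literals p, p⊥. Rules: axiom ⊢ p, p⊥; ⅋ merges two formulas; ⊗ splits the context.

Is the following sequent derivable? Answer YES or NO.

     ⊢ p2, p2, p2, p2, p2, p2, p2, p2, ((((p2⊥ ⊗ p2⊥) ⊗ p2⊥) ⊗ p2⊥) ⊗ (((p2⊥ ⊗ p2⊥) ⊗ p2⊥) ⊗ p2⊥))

Derivation trace:
[⊗]  ⊢ p2, p2, p2, p2, p2, p2, p2, p2, ((((p2⊥ ⊗ p2⊥) ⊗ p2⊥) ⊗ p2⊥) ⊗ (((p2⊥ ⊗ p2⊥) ⊗ p2⊥) ⊗ p2⊥))
  [⊗]  ⊢ p2, p2, p2, p2, (((p2⊥ ⊗ p2⊥) ⊗ p2⊥) ⊗ p2⊥)
    [⊗]  ⊢ p2, p2, p2, ((p2⊥ ⊗ p2⊥) ⊗ p2⊥)
      [⊗]  ⊢ p2, p2, (p2⊥ ⊗ p2⊥)
        [Ax]  ⊢ p2, p2⊥
        [Ax]  ⊢ p2, p2⊥
      [Ax]  ⊢ p2, p2⊥
    [Ax]  ⊢ p2, p2⊥
  [⊗]  ⊢ p2, p2, p2, p2, (((p2⊥ ⊗ p2⊥) ⊗ p2⊥) ⊗ p2⊥)
    [⊗]  ⊢ p2, p2, p2, ((p2⊥ ⊗ p2⊥) ⊗ p2⊥)
      [⊗]  ⊢ p2, p2, (p2⊥ ⊗ p2⊥)
        [Ax]  ⊢ p2, p2⊥
        [Ax]  ⊢ p2, p2⊥
      [Ax]  ⊢ p2, p2⊥
    [Ax]  ⊢ p2, p2⊥

Result: YES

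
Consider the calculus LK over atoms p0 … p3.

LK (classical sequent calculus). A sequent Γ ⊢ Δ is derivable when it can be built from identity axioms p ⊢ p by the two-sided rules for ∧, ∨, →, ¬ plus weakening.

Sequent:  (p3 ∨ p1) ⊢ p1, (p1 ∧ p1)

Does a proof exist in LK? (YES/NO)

Enumerate valuations to refute Γ ⊢ Δ:
  v=0000: Γ:[(p3 ∨ p1)=F] Δ:[p1=F, (p1 ∧ p1)=F] refutes=False
  v=0001: Γ:[(p3 ∨ p1)=T] Δ:[p1=F, (p1 ∧ p1)=F] refutes=True  ← countermodel

Result: NO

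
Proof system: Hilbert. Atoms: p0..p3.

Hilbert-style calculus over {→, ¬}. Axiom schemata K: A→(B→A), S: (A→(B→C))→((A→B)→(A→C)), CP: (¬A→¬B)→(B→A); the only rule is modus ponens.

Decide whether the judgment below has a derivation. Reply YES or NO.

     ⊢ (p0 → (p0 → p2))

Search for a countermodel by truth-table:
  v=0000: Γ:[] Δ:[(p0 → (p0 → p2))=T] refutes=False
  v=0001: Γ:[] Δ:[(p0 → (p0 → p2))=T] refutes=False
  v=0010: Γ:[] Δ:[(p0 → (p0 → p2))=T] refutes=False
  v=0011: Γ:[] Δ:[(p0 → (p0 → p2))=T] refutes=False
  v=0100: Γ:[] Δ:[(p0 → (p0 → p2))=T] refutes=False
  v=0101: Γ:[] Δ:[(p0 → (p0 → p2))=T] refutes=False
  v=0110: Γ:[] Δ:[(p0 → (p0 → p2))=T] refutes=False
  v=0111: Γ:[] Δ:[(p0 → (p0 → p2))=T] refutes=False
  v=1000: Γ:[] Δ:[(p0 → (p0 → p2))=F] refutes=True  ← countermodel

Result: NO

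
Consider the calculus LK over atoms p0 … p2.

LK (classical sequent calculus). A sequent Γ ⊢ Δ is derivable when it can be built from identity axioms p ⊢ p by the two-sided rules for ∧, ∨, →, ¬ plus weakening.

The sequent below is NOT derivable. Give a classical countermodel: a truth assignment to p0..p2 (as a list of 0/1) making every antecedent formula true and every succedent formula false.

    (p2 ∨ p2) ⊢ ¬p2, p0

Enumerate valuations to refute Γ ⊢ Δ:
  v=000: Γ:[(p2 ∨ p2)=F] Δ:[¬p2=T, p0=F] refutes=False
  v=001: Γ:[(p2 ∨ p2)=T] Δ:[¬p2=F, p0=F] refutes=True  ← countermodel

Result: [0, 0, 1]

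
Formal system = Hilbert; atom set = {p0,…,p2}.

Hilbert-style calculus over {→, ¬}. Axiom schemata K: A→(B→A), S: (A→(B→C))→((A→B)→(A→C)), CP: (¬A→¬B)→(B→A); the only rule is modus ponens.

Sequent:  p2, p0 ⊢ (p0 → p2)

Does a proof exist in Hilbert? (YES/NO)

Derivation (root first):
[MP] p2, p0 ⊢ (p0 → p2)
  [K]  ⊢ (p2 → (p0 → p2))
  [MP] p2, p0 ⊢ p2
    [MP] p2 ⊢ (p0 → p2)
      [K]  ⊢ (p2 → (p0 → p2))
      [Hyp] p2 ⊢ p2
    [Hyp] p0 ⊢ p0

Result: YES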